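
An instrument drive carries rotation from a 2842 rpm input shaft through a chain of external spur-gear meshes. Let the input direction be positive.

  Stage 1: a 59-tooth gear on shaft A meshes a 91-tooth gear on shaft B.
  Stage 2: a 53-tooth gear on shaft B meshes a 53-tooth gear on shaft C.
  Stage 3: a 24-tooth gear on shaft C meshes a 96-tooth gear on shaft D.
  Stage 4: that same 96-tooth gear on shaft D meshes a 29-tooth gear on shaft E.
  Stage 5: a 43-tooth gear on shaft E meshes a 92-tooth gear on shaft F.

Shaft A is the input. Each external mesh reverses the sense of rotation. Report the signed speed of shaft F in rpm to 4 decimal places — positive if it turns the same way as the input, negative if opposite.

Stage 1 [59T→91T]: ω = 2842.0000×59/91 = 1842.6154 rpm, dir flips to −; running = −1842.6154
Stage 2 [53T→53T]: ω = 1842.6154×53/53 = 1842.6154 rpm, dir flips to +; running = +1842.6154
Stage 3 [24T→96T]: ω = 1842.6154×24/96 = 460.6538 rpm, dir flips to −; running = −460.6538
Stage 4 [96T→29T]: ω = 460.6538×96/29 = 1524.9231 rpm, dir flips to +; running = +1524.9231
Stage 5 [43T→92T]: ω = 1524.9231×43/92 = 712.7358 rpm, dir flips to −; running = −712.7358

-712.7358 rpm (opposite to input, |ω| = 712.7358 rpm)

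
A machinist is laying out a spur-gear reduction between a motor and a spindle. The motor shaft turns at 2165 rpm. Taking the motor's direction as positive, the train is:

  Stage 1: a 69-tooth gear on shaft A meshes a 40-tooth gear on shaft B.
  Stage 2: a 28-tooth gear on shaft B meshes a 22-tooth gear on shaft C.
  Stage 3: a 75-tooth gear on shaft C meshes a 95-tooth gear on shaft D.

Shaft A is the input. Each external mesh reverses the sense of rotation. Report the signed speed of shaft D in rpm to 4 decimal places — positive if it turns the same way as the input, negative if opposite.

Stage 1 [69T→40T]: ω = 2165.0000×69/40 = 3734.6250 rpm, dir flips to −; running = −3734.6250
Stage 2 [28T→22T]: ω = 3734.6250×28/22 = 4753.1591 rpm, dir flips to +; running = +4753.1591
Stage 3 [75T→95T]: ω = 4753.1591×75/95 = 3752.4940 rpm, dir flips to −; running = −3752.4940

-3752.4940 rpm (opposite to input, |ω| = 3752.4940 rpm)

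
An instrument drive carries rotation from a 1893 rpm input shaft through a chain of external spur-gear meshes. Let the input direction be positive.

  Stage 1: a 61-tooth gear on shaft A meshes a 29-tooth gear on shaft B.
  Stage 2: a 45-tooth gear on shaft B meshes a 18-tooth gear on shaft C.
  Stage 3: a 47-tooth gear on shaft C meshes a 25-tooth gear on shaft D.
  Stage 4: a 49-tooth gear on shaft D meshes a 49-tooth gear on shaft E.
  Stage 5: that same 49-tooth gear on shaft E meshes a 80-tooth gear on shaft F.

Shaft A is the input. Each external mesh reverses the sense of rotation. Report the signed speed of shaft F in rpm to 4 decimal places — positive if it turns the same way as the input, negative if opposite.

Stage 1 [61T→29T]: ω = 1893.0000×61/29 = 3981.8276 rpm, dir flips to −; running = −3981.8276
Stage 2 [45T→18T]: ω = 3981.8276×45/18 = 9954.5690 rpm, dir flips to +; running = +9954.5690
Stage 3 [47T→25T]: ω = 9954.5690×47/25 = 18714.5897 rpm, dir flips to −; running = −18714.5897
Stage 4 [49T→49T]: ω = 18714.5897×49/49 = 18714.5897 rpm, dir flips to +; running = +18714.5897
Stage 5 [49T→80T]: ω = 18714.5897×49/80 = 11462.6862 rpm, dir flips to −; running = −11462.6862

-11462.6862 rpm (opposite to input, |ω| = 11462.6862 rpm)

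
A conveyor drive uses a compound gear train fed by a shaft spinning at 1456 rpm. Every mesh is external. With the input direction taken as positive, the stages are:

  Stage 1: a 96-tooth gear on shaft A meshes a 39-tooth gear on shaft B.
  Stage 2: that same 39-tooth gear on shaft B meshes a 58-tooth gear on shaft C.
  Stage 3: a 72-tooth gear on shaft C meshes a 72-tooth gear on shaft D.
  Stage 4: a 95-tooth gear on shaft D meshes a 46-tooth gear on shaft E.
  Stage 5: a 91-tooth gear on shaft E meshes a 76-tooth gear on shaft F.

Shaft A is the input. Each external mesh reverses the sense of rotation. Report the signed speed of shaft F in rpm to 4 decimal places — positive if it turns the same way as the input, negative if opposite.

Stage 1 [96T→39T]: ω = 1456.0000×96/39 = 3584.0000 rpm, dir flips to −; running = −3584.0000
Stage 2 [39T→58T]: ω = 3584.0000×39/58 = 2409.9310 rpm, dir flips to +; running = +2409.9310
Stage 3 [72T→72T]: ω = 2409.9310×72/72 = 2409.9310 rpm, dir flips to −; running = −2409.9310
Stage 4 [95T→46T]: ω = 2409.9310×95/46 = 4977.0315 rpm, dir flips to +; running = +4977.0315
Stage 5 [91T→76T]: ω = 4977.0315×91/76 = 5959.3403 rpm, dir flips to −; running = −5959.3403

-5959.3403 rpm (opposite to input, |ω| = 5959.3403 rpm)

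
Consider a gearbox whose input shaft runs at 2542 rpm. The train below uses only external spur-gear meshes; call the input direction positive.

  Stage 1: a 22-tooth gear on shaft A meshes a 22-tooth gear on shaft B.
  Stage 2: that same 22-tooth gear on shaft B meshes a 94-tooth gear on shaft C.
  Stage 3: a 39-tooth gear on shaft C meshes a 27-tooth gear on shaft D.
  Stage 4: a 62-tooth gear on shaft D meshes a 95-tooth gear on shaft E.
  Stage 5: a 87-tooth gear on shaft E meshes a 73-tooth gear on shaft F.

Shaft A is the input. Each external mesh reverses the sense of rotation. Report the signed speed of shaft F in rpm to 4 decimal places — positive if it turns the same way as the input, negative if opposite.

-668.3988 rpm (opposite to input, |ω| = 668.3988 rpm)

Stage 1 [22T→22T]: ω = 2542.0000×22/22 = 2542.0000 rpm, dir flips to −; running = −2542.0000
Stage 2 [22T→94T]: ω = 2542.0000×22/94 = 594.9362 rpm, dir flips to +; running = +594.9362
Stage 3 [39T→27T]: ω = 594.9362×39/27 = 859.3522 rpm, dir flips to −; running = −859.3522
Stage 4 [62T→95T]: ω = 859.3522×62/95 = 560.8404 rpm, dir flips to +; running = +560.8404
Stage 5 [87T→73T]: ω = 560.8404×87/73 = 668.3988 rpm, dir flips to −; running = −668.3988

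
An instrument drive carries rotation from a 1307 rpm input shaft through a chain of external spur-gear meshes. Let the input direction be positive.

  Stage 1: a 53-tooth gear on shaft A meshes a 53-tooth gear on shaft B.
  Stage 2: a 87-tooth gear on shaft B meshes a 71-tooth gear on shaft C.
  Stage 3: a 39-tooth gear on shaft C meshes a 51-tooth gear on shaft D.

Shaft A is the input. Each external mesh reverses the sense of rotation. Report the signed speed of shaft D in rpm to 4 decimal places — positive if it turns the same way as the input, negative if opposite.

Stage 1 [53T→53T]: ω = 1307.0000×53/53 = 1307.0000 rpm, dir flips to −; running = −1307.0000
Stage 2 [87T→71T]: ω = 1307.0000×87/71 = 1601.5352 rpm, dir flips to +; running = +1601.5352
Stage 3 [39T→51T]: ω = 1601.5352×39/51 = 1224.7034 rpm, dir flips to −; running = −1224.7034

-1224.7034 rpm (opposite to input, |ω| = 1224.7034 rpm)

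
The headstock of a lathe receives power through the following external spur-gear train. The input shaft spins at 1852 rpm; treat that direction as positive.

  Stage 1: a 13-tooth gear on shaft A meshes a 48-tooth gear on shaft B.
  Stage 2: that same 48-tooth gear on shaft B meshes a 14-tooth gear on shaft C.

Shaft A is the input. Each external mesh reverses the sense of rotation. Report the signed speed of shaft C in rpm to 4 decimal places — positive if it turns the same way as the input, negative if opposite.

Stage 1 [13T→48T]: ω = 1852.0000×13/48 = 501.5833 rpm, dir flips to −; running = −501.5833
Stage 2 [48T→14T]: ω = 501.5833×48/14 = 1719.7143 rpm, dir flips to +; running = +1719.7143

+1719.7143 rpm (same as input, |ω| = 1719.7143 rpm)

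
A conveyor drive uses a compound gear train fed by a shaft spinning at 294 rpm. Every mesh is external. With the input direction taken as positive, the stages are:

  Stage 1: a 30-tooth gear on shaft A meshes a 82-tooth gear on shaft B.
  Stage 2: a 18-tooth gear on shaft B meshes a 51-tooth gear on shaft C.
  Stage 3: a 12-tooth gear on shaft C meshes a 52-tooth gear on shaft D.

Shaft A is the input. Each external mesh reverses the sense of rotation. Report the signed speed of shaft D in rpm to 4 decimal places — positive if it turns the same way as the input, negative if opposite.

-8.7606 rpm (opposite to input, |ω| = 8.7606 rpm)

Stage 1 [30T→82T]: ω = 294.0000×30/82 = 107.5610 rpm, dir flips to −; running = −107.5610
Stage 2 [18T→51T]: ω = 107.5610×18/51 = 37.9627 rpm, dir flips to +; running = +37.9627
Stage 3 [12T→52T]: ω = 37.9627×12/52 = 8.7606 rpm, dir flips to −; running = −8.7606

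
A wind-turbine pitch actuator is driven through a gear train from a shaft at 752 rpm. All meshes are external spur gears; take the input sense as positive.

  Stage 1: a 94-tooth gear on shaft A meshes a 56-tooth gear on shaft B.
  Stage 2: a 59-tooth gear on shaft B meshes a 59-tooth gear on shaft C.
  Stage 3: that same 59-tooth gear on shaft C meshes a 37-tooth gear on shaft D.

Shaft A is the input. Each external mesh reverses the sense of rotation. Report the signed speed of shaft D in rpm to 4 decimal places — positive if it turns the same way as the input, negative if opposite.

-2012.8340 rpm (opposite to input, |ω| = 2012.8340 rpm)

Stage 1 [94T→56T]: ω = 752.0000×94/56 = 1262.2857 rpm, dir flips to −; running = −1262.2857
Stage 2 [59T→59T]: ω = 1262.2857×59/59 = 1262.2857 rpm, dir flips to +; running = +1262.2857
Stage 3 [59T→37T]: ω = 1262.2857×59/37 = 2012.8340 rpm, dir flips to −; running = −2012.8340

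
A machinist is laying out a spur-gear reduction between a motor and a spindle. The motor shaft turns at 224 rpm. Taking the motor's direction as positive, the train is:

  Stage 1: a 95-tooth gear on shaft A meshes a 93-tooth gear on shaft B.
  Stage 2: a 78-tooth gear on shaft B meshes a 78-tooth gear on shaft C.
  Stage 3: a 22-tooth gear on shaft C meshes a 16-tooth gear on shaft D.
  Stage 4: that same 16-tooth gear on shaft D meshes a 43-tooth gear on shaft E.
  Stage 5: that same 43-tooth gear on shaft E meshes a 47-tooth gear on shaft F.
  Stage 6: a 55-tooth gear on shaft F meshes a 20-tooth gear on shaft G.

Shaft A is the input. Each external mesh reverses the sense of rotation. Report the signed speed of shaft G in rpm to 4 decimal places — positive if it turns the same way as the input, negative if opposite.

+294.5413 rpm (same as input, |ω| = 294.5413 rpm)

Stage 1 [95T→93T]: ω = 224.0000×95/93 = 228.8172 rpm, dir flips to −; running = −228.8172
Stage 2 [78T→78T]: ω = 228.8172×78/78 = 228.8172 rpm, dir flips to +; running = +228.8172
Stage 3 [22T→16T]: ω = 228.8172×22/16 = 314.6237 rpm, dir flips to −; running = −314.6237
Stage 4 [16T→43T]: ω = 314.6237×16/43 = 117.0693 rpm, dir flips to +; running = +117.0693
Stage 5 [43T→47T]: ω = 117.0693×43/47 = 107.1059 rpm, dir flips to −; running = −107.1059
Stage 6 [55T→20T]: ω = 107.1059×55/20 = 294.5413 rpm, dir flips to +; running = +294.5413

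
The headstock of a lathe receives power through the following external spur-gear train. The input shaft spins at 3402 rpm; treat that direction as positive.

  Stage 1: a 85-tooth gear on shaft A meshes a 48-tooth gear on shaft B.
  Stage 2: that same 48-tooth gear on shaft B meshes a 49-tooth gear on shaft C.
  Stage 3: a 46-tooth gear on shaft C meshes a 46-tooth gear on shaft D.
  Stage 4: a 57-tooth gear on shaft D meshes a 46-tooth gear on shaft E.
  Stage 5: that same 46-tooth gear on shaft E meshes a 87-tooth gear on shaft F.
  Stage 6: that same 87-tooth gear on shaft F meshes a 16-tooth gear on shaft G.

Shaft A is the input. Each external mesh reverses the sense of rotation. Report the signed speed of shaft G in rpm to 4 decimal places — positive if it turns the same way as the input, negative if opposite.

Stage 1 [85T→48T]: ω = 3402.0000×85/48 = 6024.3750 rpm, dir flips to −; running = −6024.3750
Stage 2 [48T→49T]: ω = 6024.3750×48/49 = 5901.4286 rpm, dir flips to +; running = +5901.4286
Stage 3 [46T→46T]: ω = 5901.4286×46/46 = 5901.4286 rpm, dir flips to −; running = −5901.4286
Stage 4 [57T→46T]: ω = 5901.4286×57/46 = 7312.6398 rpm, dir flips to +; running = +7312.6398
Stage 5 [46T→87T]: ω = 7312.6398×46/87 = 3866.4532 rpm, dir flips to −; running = −3866.4532
Stage 6 [87T→16T]: ω = 3866.4532×87/16 = 21023.8393 rpm, dir flips to +; running = +21023.8393

+21023.8393 rpm (same as input, |ω| = 21023.8393 rpm)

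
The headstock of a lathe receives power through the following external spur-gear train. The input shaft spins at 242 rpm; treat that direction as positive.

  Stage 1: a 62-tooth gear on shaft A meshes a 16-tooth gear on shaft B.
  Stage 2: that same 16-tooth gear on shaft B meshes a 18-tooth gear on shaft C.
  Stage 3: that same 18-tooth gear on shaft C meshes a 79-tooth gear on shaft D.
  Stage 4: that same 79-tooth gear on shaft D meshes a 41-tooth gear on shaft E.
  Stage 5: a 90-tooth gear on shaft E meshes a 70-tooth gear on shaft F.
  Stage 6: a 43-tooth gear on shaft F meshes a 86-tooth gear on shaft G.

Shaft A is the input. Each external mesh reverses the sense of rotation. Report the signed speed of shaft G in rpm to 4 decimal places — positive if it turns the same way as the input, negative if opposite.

Stage 1 [62T→16T]: ω = 242.0000×62/16 = 937.7500 rpm, dir flips to −; running = −937.7500
Stage 2 [16T→18T]: ω = 937.7500×16/18 = 833.5556 rpm, dir flips to +; running = +833.5556
Stage 3 [18T→79T]: ω = 833.5556×18/79 = 189.9241 rpm, dir flips to −; running = −189.9241
Stage 4 [79T→41T]: ω = 189.9241×79/41 = 365.9512 rpm, dir flips to +; running = +365.9512
Stage 5 [90T→70T]: ω = 365.9512×90/70 = 470.5087 rpm, dir flips to −; running = −470.5087
Stage 6 [43T→86T]: ω = 470.5087×43/86 = 235.2544 rpm, dir flips to +; running = +235.2544

+235.2544 rpm (same as input, |ω| = 235.2544 rpm)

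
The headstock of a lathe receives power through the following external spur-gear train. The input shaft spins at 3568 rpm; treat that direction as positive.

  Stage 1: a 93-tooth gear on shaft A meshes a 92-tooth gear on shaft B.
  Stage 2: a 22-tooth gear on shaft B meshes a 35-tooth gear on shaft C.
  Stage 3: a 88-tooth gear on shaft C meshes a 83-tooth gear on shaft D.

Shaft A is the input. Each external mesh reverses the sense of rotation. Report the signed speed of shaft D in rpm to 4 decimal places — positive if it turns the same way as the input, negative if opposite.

-2403.6940 rpm (opposite to input, |ω| = 2403.6940 rpm)

Stage 1 [93T→92T]: ω = 3568.0000×93/92 = 3606.7826 rpm, dir flips to −; running = −3606.7826
Stage 2 [22T→35T]: ω = 3606.7826×22/35 = 2267.1205 rpm, dir flips to +; running = +2267.1205
Stage 3 [88T→83T]: ω = 2267.1205×88/83 = 2403.6940 rpm, dir flips to −; running = −2403.6940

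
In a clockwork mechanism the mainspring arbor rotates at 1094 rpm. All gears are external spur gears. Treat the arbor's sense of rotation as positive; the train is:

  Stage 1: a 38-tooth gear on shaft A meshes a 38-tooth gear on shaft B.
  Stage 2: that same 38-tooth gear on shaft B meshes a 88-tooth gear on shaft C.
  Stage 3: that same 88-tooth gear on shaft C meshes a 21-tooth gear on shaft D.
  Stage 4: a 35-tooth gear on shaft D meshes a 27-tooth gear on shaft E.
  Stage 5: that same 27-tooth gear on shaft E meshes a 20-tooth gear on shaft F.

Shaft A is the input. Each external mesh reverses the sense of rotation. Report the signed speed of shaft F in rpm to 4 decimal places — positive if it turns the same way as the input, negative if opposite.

-3464.3333 rpm (opposite to input, |ω| = 3464.3333 rpm)

Stage 1 [38T→38T]: ω = 1094.0000×38/38 = 1094.0000 rpm, dir flips to −; running = −1094.0000
Stage 2 [38T→88T]: ω = 1094.0000×38/88 = 472.4091 rpm, dir flips to +; running = +472.4091
Stage 3 [88T→21T]: ω = 472.4091×88/21 = 1979.6190 rpm, dir flips to −; running = −1979.6190
Stage 4 [35T→27T]: ω = 1979.6190×35/27 = 2566.1728 rpm, dir flips to +; running = +2566.1728
Stage 5 [27T→20T]: ω = 2566.1728×27/20 = 3464.3333 rpm, dir flips to −; running = −3464.3333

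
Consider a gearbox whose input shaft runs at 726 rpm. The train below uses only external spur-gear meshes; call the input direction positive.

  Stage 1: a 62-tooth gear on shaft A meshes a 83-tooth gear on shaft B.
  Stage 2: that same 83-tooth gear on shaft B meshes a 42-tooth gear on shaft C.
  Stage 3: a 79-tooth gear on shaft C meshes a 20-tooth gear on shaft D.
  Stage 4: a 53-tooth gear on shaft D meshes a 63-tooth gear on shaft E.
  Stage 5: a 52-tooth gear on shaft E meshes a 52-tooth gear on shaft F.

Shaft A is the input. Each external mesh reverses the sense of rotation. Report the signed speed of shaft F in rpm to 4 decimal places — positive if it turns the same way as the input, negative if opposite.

Stage 1 [62T→83T]: ω = 726.0000×62/83 = 542.3133 rpm, dir flips to −; running = −542.3133
Stage 2 [83T→42T]: ω = 542.3133×83/42 = 1071.7143 rpm, dir flips to +; running = +1071.7143
Stage 3 [79T→20T]: ω = 1071.7143×79/20 = 4233.2714 rpm, dir flips to −; running = −4233.2714
Stage 4 [53T→63T]: ω = 4233.2714×53/63 = 3561.3236 rpm, dir flips to +; running = +3561.3236
Stage 5 [52T→52T]: ω = 3561.3236×52/52 = 3561.3236 rpm, dir flips to −; running = −3561.3236

-3561.3236 rpm (opposite to input, |ω| = 3561.3236 rpm)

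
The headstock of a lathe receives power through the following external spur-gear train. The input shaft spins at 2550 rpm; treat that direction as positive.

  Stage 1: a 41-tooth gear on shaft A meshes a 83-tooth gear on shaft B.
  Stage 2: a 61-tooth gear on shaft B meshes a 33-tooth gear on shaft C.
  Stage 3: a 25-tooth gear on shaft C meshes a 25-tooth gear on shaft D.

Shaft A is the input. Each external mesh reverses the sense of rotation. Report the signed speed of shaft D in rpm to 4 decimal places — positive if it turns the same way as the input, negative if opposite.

-2328.4228 rpm (opposite to input, |ω| = 2328.4228 rpm)

Stage 1 [41T→83T]: ω = 2550.0000×41/83 = 1259.6386 rpm, dir flips to −; running = −1259.6386
Stage 2 [61T→33T]: ω = 1259.6386×61/33 = 2328.4228 rpm, dir flips to +; running = +2328.4228
Stage 3 [25T→25T]: ω = 2328.4228×25/25 = 2328.4228 rpm, dir flips to −; running = −2328.4228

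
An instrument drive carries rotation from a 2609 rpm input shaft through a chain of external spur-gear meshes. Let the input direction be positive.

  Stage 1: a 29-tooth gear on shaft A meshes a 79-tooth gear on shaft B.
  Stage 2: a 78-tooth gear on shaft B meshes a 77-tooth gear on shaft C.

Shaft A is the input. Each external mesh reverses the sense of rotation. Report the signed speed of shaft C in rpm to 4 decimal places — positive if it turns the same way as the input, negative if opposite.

Stage 1 [29T→79T]: ω = 2609.0000×29/79 = 957.7342 rpm, dir flips to −; running = −957.7342
Stage 2 [78T→77T]: ω = 957.7342×78/77 = 970.1723 rpm, dir flips to +; running = +970.1723

+970.1723 rpm (same as input, |ω| = 970.1723 rpm)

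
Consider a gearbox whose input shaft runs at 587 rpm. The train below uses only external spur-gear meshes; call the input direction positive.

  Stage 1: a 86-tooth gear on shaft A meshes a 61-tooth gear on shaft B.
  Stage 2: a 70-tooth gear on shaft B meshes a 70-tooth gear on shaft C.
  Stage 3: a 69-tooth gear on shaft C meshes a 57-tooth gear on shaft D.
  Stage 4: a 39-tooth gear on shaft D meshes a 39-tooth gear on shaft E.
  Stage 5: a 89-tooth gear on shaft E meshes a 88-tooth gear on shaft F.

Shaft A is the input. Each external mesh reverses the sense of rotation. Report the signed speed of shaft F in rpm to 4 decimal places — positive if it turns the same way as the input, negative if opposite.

-1013.1839 rpm (opposite to input, |ω| = 1013.1839 rpm)

Stage 1 [86T→61T]: ω = 587.0000×86/61 = 827.5738 rpm, dir flips to −; running = −827.5738
Stage 2 [70T→70T]: ω = 827.5738×70/70 = 827.5738 rpm, dir flips to +; running = +827.5738
Stage 3 [69T→57T]: ω = 827.5738×69/57 = 1001.7998 rpm, dir flips to −; running = −1001.7998
Stage 4 [39T→39T]: ω = 1001.7998×39/39 = 1001.7998 rpm, dir flips to +; running = +1001.7998
Stage 5 [89T→88T]: ω = 1001.7998×89/88 = 1013.1839 rpm, dir flips to −; running = −1013.1839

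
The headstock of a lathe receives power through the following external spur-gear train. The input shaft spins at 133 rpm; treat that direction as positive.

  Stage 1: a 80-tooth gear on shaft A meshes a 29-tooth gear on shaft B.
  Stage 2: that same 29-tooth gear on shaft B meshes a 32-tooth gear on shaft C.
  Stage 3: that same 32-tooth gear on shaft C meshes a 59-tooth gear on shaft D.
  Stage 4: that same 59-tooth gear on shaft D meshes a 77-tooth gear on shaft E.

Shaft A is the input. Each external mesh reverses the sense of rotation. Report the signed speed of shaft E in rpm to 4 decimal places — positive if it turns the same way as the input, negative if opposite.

Stage 1 [80T→29T]: ω = 133.0000×80/29 = 366.8966 rpm, dir flips to −; running = −366.8966
Stage 2 [29T→32T]: ω = 366.8966×29/32 = 332.5000 rpm, dir flips to +; running = +332.5000
Stage 3 [32T→59T]: ω = 332.5000×32/59 = 180.3390 rpm, dir flips to −; running = −180.3390
Stage 4 [59T→77T]: ω = 180.3390×59/77 = 138.1818 rpm, dir flips to +; running = +138.1818

+138.1818 rpm (same as input, |ω| = 138.1818 rpm)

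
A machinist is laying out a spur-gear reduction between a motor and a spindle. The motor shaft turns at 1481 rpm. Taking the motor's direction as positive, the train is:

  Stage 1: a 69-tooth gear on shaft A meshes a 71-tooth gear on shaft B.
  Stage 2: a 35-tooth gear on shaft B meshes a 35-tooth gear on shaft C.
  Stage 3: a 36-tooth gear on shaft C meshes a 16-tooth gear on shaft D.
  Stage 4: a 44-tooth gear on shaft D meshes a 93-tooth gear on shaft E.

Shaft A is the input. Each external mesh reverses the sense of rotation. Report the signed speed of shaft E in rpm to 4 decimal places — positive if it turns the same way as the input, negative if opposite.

Stage 1 [69T→71T]: ω = 1481.0000×69/71 = 1439.2817 rpm, dir flips to −; running = −1439.2817
Stage 2 [35T→35T]: ω = 1439.2817×35/35 = 1439.2817 rpm, dir flips to +; running = +1439.2817
Stage 3 [36T→16T]: ω = 1439.2817×36/16 = 3238.3838 rpm, dir flips to −; running = −3238.3838
Stage 4 [44T→93T]: ω = 3238.3838×44/93 = 1532.1386 rpm, dir flips to +; running = +1532.1386

+1532.1386 rpm (same as input, |ω| = 1532.1386 rpm)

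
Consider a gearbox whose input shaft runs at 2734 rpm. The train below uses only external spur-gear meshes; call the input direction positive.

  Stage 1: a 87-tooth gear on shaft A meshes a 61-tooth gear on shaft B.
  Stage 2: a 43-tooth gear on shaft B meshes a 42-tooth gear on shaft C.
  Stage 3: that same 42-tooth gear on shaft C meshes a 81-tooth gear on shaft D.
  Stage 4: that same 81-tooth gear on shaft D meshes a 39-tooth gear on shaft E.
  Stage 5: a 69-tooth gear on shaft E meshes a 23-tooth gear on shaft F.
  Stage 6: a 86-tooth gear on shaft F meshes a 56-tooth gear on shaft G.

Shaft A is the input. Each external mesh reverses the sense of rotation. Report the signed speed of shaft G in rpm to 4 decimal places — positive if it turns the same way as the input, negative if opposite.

Stage 1 [87T→61T]: ω = 2734.0000×87/61 = 3899.3115 rpm, dir flips to −; running = −3899.3115
Stage 2 [43T→42T]: ω = 3899.3115×43/42 = 3992.1522 rpm, dir flips to +; running = +3992.1522
Stage 3 [42T→81T]: ω = 3992.1522×42/81 = 2070.0049 rpm, dir flips to −; running = −2070.0049
Stage 4 [81T→39T]: ω = 2070.0049×81/39 = 4299.2409 rpm, dir flips to +; running = +4299.2409
Stage 5 [69T→23T]: ω = 4299.2409×69/23 = 12897.7226 rpm, dir flips to −; running = −12897.7226
Stage 6 [86T→56T]: ω = 12897.7226×86/56 = 19807.2168 rpm, dir flips to +; running = +19807.2168

+19807.2168 rpm (same as input, |ω| = 19807.2168 rpm)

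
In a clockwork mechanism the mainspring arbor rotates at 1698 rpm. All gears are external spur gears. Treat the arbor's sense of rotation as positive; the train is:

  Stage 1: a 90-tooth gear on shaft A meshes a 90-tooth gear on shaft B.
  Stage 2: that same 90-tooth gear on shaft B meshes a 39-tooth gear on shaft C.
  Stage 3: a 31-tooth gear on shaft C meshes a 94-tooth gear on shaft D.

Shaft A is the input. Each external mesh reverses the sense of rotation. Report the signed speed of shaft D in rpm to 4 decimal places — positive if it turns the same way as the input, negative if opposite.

-1292.2586 rpm (opposite to input, |ω| = 1292.2586 rpm)

Stage 1 [90T→90T]: ω = 1698.0000×90/90 = 1698.0000 rpm, dir flips to −; running = −1698.0000
Stage 2 [90T→39T]: ω = 1698.0000×90/39 = 3918.4615 rpm, dir flips to +; running = +3918.4615
Stage 3 [31T→94T]: ω = 3918.4615×31/94 = 1292.2586 rpm, dir flips to −; running = −1292.2586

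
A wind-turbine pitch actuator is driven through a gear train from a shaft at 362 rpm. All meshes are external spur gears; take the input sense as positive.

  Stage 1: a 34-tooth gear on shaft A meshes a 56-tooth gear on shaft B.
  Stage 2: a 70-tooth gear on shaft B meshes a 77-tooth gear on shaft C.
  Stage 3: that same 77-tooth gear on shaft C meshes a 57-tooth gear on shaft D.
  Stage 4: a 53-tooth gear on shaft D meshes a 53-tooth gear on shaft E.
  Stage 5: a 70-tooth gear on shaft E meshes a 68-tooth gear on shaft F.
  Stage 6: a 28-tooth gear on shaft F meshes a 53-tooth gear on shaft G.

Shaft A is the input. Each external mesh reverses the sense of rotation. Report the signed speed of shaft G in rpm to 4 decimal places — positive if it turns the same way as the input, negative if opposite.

+146.7891 rpm (same as input, |ω| = 146.7891 rpm)

Stage 1 [34T→56T]: ω = 362.0000×34/56 = 219.7857 rpm, dir flips to −; running = −219.7857
Stage 2 [70T→77T]: ω = 219.7857×70/77 = 199.8052 rpm, dir flips to +; running = +199.8052
Stage 3 [77T→57T]: ω = 199.8052×77/57 = 269.9123 rpm, dir flips to −; running = −269.9123
Stage 4 [53T→53T]: ω = 269.9123×53/53 = 269.9123 rpm, dir flips to +; running = +269.9123
Stage 5 [70T→68T]: ω = 269.9123×70/68 = 277.8509 rpm, dir flips to −; running = −277.8509
Stage 6 [28T→53T]: ω = 277.8509×28/53 = 146.7891 rpm, dir flips to +; running = +146.7891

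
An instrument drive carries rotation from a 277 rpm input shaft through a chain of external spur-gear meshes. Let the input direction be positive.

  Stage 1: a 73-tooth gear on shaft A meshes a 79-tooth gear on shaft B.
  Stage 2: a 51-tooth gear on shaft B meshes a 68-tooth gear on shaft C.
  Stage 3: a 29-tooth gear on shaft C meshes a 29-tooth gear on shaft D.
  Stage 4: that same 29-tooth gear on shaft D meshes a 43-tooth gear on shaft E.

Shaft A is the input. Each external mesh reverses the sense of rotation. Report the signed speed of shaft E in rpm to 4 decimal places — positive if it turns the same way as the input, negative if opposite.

+129.4692 rpm (same as input, |ω| = 129.4692 rpm)

Stage 1 [73T→79T]: ω = 277.0000×73/79 = 255.9620 rpm, dir flips to −; running = −255.9620
Stage 2 [51T→68T]: ω = 255.9620×51/68 = 191.9715 rpm, dir flips to +; running = +191.9715
Stage 3 [29T→29T]: ω = 191.9715×29/29 = 191.9715 rpm, dir flips to −; running = −191.9715
Stage 4 [29T→43T]: ω = 191.9715×29/43 = 129.4692 rpm, dir flips to +; running = +129.4692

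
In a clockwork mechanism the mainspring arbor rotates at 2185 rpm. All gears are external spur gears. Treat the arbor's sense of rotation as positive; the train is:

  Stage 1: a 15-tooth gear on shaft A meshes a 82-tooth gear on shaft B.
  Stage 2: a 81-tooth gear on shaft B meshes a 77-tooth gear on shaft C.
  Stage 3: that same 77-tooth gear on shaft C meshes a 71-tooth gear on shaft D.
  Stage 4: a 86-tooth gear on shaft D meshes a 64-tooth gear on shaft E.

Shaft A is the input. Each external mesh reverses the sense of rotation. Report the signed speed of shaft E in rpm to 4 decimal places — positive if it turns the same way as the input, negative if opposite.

Stage 1 [15T→82T]: ω = 2185.0000×15/82 = 399.6951 rpm, dir flips to −; running = −399.6951
Stage 2 [81T→77T]: ω = 399.6951×81/77 = 420.4585 rpm, dir flips to +; running = +420.4585
Stage 3 [77T→71T]: ω = 420.4585×77/71 = 455.9902 rpm, dir flips to −; running = −455.9902
Stage 4 [86T→64T]: ω = 455.9902×86/64 = 612.7368 rpm, dir flips to +; running = +612.7368

+612.7368 rpm (same as input, |ω| = 612.7368 rpm)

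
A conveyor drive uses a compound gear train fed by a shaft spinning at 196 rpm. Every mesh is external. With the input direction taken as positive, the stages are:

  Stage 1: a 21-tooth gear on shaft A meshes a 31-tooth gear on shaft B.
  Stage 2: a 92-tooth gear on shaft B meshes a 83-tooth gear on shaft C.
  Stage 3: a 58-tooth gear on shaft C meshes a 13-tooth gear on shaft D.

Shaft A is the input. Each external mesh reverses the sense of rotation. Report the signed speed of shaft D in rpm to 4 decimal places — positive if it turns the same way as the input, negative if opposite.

-656.6108 rpm (opposite to input, |ω| = 656.6108 rpm)

Stage 1 [21T→31T]: ω = 196.0000×21/31 = 132.7742 rpm, dir flips to −; running = −132.7742
Stage 2 [92T→83T]: ω = 132.7742×92/83 = 147.1714 rpm, dir flips to +; running = +147.1714
Stage 3 [58T→13T]: ω = 147.1714×58/13 = 656.6108 rpm, dir flips to −; running = −656.6108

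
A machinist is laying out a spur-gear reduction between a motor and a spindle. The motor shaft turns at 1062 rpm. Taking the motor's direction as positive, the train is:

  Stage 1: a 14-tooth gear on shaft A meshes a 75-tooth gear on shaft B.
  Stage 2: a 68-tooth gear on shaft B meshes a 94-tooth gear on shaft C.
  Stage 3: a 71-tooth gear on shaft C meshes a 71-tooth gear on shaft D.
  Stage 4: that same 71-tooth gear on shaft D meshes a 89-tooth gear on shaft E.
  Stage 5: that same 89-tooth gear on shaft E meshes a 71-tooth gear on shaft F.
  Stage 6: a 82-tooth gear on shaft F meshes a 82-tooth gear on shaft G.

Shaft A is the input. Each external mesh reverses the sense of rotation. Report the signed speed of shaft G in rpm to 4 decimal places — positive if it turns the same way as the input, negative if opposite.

+143.4077 rpm (same as input, |ω| = 143.4077 rpm)

Stage 1 [14T→75T]: ω = 1062.0000×14/75 = 198.2400 rpm, dir flips to −; running = −198.2400
Stage 2 [68T→94T]: ω = 198.2400×68/94 = 143.4077 rpm, dir flips to +; running = +143.4077
Stage 3 [71T→71T]: ω = 143.4077×71/71 = 143.4077 rpm, dir flips to −; running = −143.4077
Stage 4 [71T→89T]: ω = 143.4077×71/89 = 114.4039 rpm, dir flips to +; running = +114.4039
Stage 5 [89T→71T]: ω = 114.4039×89/71 = 143.4077 rpm, dir flips to −; running = −143.4077
Stage 6 [82T→82T]: ω = 143.4077×82/82 = 143.4077 rpm, dir flips to +; running = +143.4077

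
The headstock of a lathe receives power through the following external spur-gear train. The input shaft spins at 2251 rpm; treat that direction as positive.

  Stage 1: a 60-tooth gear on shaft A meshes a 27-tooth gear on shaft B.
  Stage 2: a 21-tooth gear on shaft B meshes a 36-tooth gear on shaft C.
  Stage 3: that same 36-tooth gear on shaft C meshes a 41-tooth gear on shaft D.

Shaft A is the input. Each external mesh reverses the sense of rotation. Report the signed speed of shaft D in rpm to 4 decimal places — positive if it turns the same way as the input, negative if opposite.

-2562.1138 rpm (opposite to input, |ω| = 2562.1138 rpm)

Stage 1 [60T→27T]: ω = 2251.0000×60/27 = 5002.2222 rpm, dir flips to −; running = −5002.2222
Stage 2 [21T→36T]: ω = 5002.2222×21/36 = 2917.9630 rpm, dir flips to +; running = +2917.9630
Stage 3 [36T→41T]: ω = 2917.9630×36/41 = 2562.1138 rpm, dir flips to −; running = −2562.1138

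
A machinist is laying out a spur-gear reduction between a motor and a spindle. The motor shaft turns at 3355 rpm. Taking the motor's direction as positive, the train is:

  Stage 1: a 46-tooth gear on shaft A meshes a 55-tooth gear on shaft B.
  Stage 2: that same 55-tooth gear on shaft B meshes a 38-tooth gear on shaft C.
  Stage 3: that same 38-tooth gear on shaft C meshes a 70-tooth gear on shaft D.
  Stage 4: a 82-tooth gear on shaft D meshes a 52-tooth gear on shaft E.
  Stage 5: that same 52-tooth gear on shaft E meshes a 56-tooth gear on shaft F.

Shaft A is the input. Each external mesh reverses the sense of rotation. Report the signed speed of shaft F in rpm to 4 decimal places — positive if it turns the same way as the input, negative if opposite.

Stage 1 [46T→55T]: ω = 3355.0000×46/55 = 2806.0000 rpm, dir flips to −; running = −2806.0000
Stage 2 [55T→38T]: ω = 2806.0000×55/38 = 4061.3158 rpm, dir flips to +; running = +4061.3158
Stage 3 [38T→70T]: ω = 4061.3158×38/70 = 2204.7143 rpm, dir flips to −; running = −2204.7143
Stage 4 [82T→52T]: ω = 2204.7143×82/52 = 3476.6648 rpm, dir flips to +; running = +3476.6648
Stage 5 [52T→56T]: ω = 3476.6648×52/56 = 3228.3316 rpm, dir flips to −; running = −3228.3316

-3228.3316 rpm (opposite to input, |ω| = 3228.3316 rpm)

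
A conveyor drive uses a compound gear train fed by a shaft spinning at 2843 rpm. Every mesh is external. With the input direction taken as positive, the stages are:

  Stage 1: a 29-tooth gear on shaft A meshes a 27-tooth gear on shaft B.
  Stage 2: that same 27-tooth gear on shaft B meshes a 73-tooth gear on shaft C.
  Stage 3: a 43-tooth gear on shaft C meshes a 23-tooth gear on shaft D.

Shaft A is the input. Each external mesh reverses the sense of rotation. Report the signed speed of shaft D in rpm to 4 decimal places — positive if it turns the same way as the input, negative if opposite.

Stage 1 [29T→27T]: ω = 2843.0000×29/27 = 3053.5926 rpm, dir flips to −; running = −3053.5926
Stage 2 [27T→73T]: ω = 3053.5926×27/73 = 1129.4110 rpm, dir flips to +; running = +1129.4110
Stage 3 [43T→23T]: ω = 1129.4110×43/23 = 2111.5074 rpm, dir flips to −; running = −2111.5074

-2111.5074 rpm (opposite to input, |ω| = 2111.5074 rpm)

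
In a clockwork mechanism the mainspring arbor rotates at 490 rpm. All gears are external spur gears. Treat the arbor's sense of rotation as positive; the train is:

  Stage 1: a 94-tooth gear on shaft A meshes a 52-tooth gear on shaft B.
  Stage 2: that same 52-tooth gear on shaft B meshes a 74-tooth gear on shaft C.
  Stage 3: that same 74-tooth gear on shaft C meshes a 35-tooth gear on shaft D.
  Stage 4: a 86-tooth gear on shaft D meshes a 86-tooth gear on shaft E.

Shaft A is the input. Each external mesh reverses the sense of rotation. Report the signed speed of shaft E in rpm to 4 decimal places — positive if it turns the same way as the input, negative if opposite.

Stage 1 [94T→52T]: ω = 490.0000×94/52 = 885.7692 rpm, dir flips to −; running = −885.7692
Stage 2 [52T→74T]: ω = 885.7692×52/74 = 622.4324 rpm, dir flips to +; running = +622.4324
Stage 3 [74T→35T]: ω = 622.4324×74/35 = 1316.0000 rpm, dir flips to −; running = −1316.0000
Stage 4 [86T→86T]: ω = 1316.0000×86/86 = 1316.0000 rpm, dir flips to +; running = +1316.0000

+1316.0000 rpm (same as input, |ω| = 1316.0000 rpm)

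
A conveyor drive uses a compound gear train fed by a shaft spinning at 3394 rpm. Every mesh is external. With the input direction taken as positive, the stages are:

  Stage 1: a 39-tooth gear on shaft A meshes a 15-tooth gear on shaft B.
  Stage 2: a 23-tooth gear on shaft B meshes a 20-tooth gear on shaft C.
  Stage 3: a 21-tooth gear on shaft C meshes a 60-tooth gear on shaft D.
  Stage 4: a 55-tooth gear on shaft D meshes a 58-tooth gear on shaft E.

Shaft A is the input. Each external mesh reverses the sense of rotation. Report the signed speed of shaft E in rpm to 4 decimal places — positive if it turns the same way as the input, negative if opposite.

+3368.1061 rpm (same as input, |ω| = 3368.1061 rpm)

Stage 1 [39T→15T]: ω = 3394.0000×39/15 = 8824.4000 rpm, dir flips to −; running = −8824.4000
Stage 2 [23T→20T]: ω = 8824.4000×23/20 = 10148.0600 rpm, dir flips to +; running = +10148.0600
Stage 3 [21T→60T]: ω = 10148.0600×21/60 = 3551.8210 rpm, dir flips to −; running = −3551.8210
Stage 4 [55T→58T]: ω = 3551.8210×55/58 = 3368.1061 rpm, dir flips to +; running = +3368.1061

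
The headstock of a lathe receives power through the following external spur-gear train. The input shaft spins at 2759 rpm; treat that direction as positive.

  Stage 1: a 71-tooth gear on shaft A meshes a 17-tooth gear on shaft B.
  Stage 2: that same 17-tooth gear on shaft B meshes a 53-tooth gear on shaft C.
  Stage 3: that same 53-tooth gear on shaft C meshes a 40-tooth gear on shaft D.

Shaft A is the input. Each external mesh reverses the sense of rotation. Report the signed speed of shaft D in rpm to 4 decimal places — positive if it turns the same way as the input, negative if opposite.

Stage 1 [71T→17T]: ω = 2759.0000×71/17 = 11522.8824 rpm, dir flips to −; running = −11522.8824
Stage 2 [17T→53T]: ω = 11522.8824×17/53 = 3696.0189 rpm, dir flips to +; running = +3696.0189
Stage 3 [53T→40T]: ω = 3696.0189×53/40 = 4897.2250 rpm, dir flips to −; running = −4897.2250

-4897.2250 rpm (opposite to input, |ω| = 4897.2250 rpm)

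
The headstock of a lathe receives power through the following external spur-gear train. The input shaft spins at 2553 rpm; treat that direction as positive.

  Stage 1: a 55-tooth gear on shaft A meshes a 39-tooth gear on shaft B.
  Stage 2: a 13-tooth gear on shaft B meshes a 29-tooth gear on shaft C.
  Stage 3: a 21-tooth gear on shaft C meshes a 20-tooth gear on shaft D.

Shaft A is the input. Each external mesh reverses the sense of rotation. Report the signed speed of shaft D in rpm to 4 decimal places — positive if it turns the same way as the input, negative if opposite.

Stage 1 [55T→39T]: ω = 2553.0000×55/39 = 3600.3846 rpm, dir flips to −; running = −3600.3846
Stage 2 [13T→29T]: ω = 3600.3846×13/29 = 1613.9655 rpm, dir flips to +; running = +1613.9655
Stage 3 [21T→20T]: ω = 1613.9655×21/20 = 1694.6638 rpm, dir flips to −; running = −1694.6638

-1694.6638 rpm (opposite to input, |ω| = 1694.6638 rpm)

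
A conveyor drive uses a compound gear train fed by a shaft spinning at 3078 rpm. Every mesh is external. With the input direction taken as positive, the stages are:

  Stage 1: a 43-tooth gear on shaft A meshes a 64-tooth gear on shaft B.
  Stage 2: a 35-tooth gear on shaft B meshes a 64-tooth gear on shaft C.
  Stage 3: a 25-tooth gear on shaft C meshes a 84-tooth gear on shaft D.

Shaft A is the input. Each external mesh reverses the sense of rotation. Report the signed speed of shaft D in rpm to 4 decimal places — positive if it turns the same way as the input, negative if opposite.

-336.5936 rpm (opposite to input, |ω| = 336.5936 rpm)

Stage 1 [43T→64T]: ω = 3078.0000×43/64 = 2068.0312 rpm, dir flips to −; running = −2068.0312
Stage 2 [35T→64T]: ω = 2068.0312×35/64 = 1130.9546 rpm, dir flips to +; running = +1130.9546
Stage 3 [25T→84T]: ω = 1130.9546×25/84 = 336.5936 rpm, dir flips to −; running = −336.5936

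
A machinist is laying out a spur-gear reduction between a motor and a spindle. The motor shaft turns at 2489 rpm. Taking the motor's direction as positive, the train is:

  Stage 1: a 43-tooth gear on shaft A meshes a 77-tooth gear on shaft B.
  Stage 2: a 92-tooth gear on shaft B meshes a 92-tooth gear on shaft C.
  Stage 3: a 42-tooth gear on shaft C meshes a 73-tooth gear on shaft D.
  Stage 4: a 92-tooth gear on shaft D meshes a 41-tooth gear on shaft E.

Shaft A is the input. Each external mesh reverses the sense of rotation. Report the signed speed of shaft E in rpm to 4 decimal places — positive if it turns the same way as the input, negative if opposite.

+1794.4569 rpm (same as input, |ω| = 1794.4569 rpm)

Stage 1 [43T→77T]: ω = 2489.0000×43/77 = 1389.9610 rpm, dir flips to −; running = −1389.9610
Stage 2 [92T→92T]: ω = 1389.9610×92/92 = 1389.9610 rpm, dir flips to +; running = +1389.9610
Stage 3 [42T→73T]: ω = 1389.9610×42/73 = 799.7036 rpm, dir flips to −; running = −799.7036
Stage 4 [92T→41T]: ω = 799.7036×92/41 = 1794.4569 rpm, dir flips to +; running = +1794.4569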